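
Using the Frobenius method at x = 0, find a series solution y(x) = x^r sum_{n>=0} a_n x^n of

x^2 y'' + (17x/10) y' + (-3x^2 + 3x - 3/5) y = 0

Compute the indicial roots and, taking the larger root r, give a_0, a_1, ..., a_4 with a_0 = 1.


Write in Frobenius form y'' + (p(x)/x) y' + (q(x)/x^2) y = 0:
  p(x) = 17/10,  q(x) = -3x^2 + 3x - 3/5.
Indicial equation: r(r-1) + (17/10) r + (-3/5) = 0 -> roots r_1 = 1/2, r_2 = -6/5.
Take r = r_1 = 1/2. Let y(x) = x^r sum_{n>=0} a_n x^n with a_0 = 1.
Substitute y = x^r sum a_n x^n and match x^{r+n}. The recurrence is
  D(n) a_n + 3 a_{n-1} - 3 a_{n-2} = 0,  where D(n) = (r+n)(r+n-1) + (17/10)(r+n) + (-3/5).
  a_n = [-3 a_{n-1} + 3 a_{n-2}] / D(n).
Since the indicial polynomial factors as (r - r_1)(r - r_2), D(n) = (r_1 + n - r_1)(r_1 + n - r_2) = n(n + 17/10).
Evaluating step by step (a_0 = 1):
  n = 1: D(1) = 1(1 + 17/10) = 27/10; numerator = -3(1) = -3; a_1 = (-3)/(27/10) = -10/9
  n = 2: D(2) = 2(2 + 17/10) = 37/5; numerator = -3(-10/9) + 3(1) = 19/3; a_2 = (19/3)/(37/5) = 95/111
  n = 3: D(3) = 3(3 + 17/10) = 141/10; numerator = -3(95/111) + 3(-10/9) = -655/111; a_3 = (-655/111)/(141/10) = -6550/15651
  n = 4: D(4) = 4(4 + 17/10) = 114/5; numerator = -3(-6550/15651) + 3(95/111) = 19945/5217; a_4 = (19945/5217)/(114/5) = 99725/594738

r = 1/2; a_0 = 1; a_1 = -10/9; a_2 = 95/111; a_3 = -6550/15651; a_4 = 99725/594738


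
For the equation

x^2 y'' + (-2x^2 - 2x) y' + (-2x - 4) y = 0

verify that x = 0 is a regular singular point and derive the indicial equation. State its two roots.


Divide by x^2 to reach normal form y'' + P_1(x) y' + P_2(x) y = 0 with P_1(x) = -2 - 2/x and P_2(x) = -2/x - 4/x^2.
x = 0 is a singular point because the y'-coefficient -2 - 2/x has a pole at x = 0 and the y-coefficient -2/x - 4/x^2 has a pole at x = 0.
It is a regular singular point because x P_1(x) = p(x) = -2x - 2 and x^2 P_2(x) = q(x) = -2x - 4 are polynomials, hence analytic at x = 0.
p(0) = -2,  q(0) = -4.
Indicial equation: r(r-1) + p(0) r + q(0) = 0, i.e. r^2 + (p(0) - 1) r + q(0) = 0, i.e. r^2 - 3 r - 4 = 0.
Discriminant: (-3)^2 - 4(-4) = 25, so r = (3 ± 5)/2.
Solving: r_1 = 4, r_2 = -1.

indicial: r^2 - 3 r - 4 = 0; roots r_1 = 4, r_2 = -1


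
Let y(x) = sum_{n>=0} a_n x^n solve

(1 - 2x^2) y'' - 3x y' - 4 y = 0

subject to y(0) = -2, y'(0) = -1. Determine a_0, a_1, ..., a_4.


Ansatz: y(x) = sum_{n>=0} a_n x^n, so y'(x) = sum_{n>=1} n a_n x^(n-1) and y''(x) = sum_{n>=2} n(n-1) a_n x^(n-2).
Substitute into P(x) y'' + Q(x) y' + R(x) y = 0 with P(x) = 1 - 2x^2, Q(x) = -3x, R(x) = -4, and match powers of x.
Initial conditions: a_0 = -2, a_1 = -1.
Setting the coefficient of each power of x to zero and solving order by order (substituting the coefficients already found):
  x^0: 2 a_2 - 4 a_0 = 0  ->  2 a_2 = 4 a_0 = -8  ->  a_2 = -4
  x^1: 6 a_3 - 7 a_1 = 0  ->  6 a_3 = 7 a_1 = -7  ->  a_3 = -7/6
  x^2: 12 a_4 - 14 a_2 = 0  ->  12 a_4 = 14 a_2 = -56  ->  a_4 = -14/3
Truncated series: y(x) = -2 - x - 4 x^2 - (7/6) x^3 - (14/3) x^4 + O(x^5).

a_0 = -2; a_1 = -1; a_2 = -4; a_3 = -7/6; a_4 = -14/3


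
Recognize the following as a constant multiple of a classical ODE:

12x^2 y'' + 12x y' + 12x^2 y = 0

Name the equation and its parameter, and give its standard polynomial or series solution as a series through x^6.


All three coefficients share the factor 12; dividing through by 12 gives  x^2 y'' + x y' + x^2 y = 0.
This matches the Bessel equation x^2 y'' + x y' + (x^2 - nu^2) y = 0 with nu^2 = 0, so nu = 0; the solution bounded at x = 0 is J_0(x).
Frobenius at x = 0: indicial roots ±nu; for r = nu the recurrence k(k + 2nu) c_k = -c_{k-2} gives the standard series J_nu(x) = sum_{k>=0} (-1)^k / (k! (k+nu)!) (x/2)^(2k+nu). Evaluate the first 4 terms:
  k = 0: (-1)^0 / (0! * 0! * 2^0) x^0 = 1/(1*1*1) x^0 = (1) x^0
  k = 1: (-1)^1 / (1! * 1! * 2^2) x^2 = -1/(1*1*4) x^2 = (-1/4) x^2
  k = 2: (-1)^2 / (2! * 2! * 2^4) x^4 = 1/(2*2*16) x^4 = (1/64) x^4
  k = 3: (-1)^3 / (3! * 3! * 2^6) x^6 = -1/(6*6*64) x^6 = (-1/2304) x^6
Hence J_0(x) = -x^6/2304 + x^4/64 - x^2/4 + 1 + ....

J_0(x); series = -x^6/2304 + x^4/64 - x^2/4 + 1


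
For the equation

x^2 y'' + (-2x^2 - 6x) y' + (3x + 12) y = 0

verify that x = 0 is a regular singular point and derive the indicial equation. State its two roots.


Divide by x^2 to reach normal form y'' + P_1(x) y' + P_2(x) y = 0 with P_1(x) = -2 - 6/x and P_2(x) = 3/x + 12/x^2.
x = 0 is a singular point because the y'-coefficient -2 - 6/x has a pole at x = 0 and the y-coefficient 3/x + 12/x^2 has a pole at x = 0.
It is a regular singular point because x P_1(x) = p(x) = -2x - 6 and x^2 P_2(x) = q(x) = 3x + 12 are polynomials, hence analytic at x = 0.
p(0) = -6,  q(0) = 12.
Indicial equation: r(r-1) + p(0) r + q(0) = 0, i.e. r^2 + (p(0) - 1) r + q(0) = 0, i.e. r^2 - 7 r + 12 = 0.
Discriminant: (-7)^2 - 4(12) = 1, so r = (7 ± 1)/2.
Solving: r_1 = 4, r_2 = 3.

indicial: r^2 - 7 r + 12 = 0; roots r_1 = 4, r_2 = 3


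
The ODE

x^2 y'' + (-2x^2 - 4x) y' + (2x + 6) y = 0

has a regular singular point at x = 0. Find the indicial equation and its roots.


Divide by x^2 to reach normal form y'' + P_1(x) y' + P_2(x) y = 0 with P_1(x) = -2 - 4/x and P_2(x) = 2/x + 6/x^2.
x = 0 is a singular point because the y'-coefficient -2 - 4/x has a pole at x = 0 and the y-coefficient 2/x + 6/x^2 has a pole at x = 0.
It is a regular singular point because x P_1(x) = p(x) = -2x - 4 and x^2 P_2(x) = q(x) = 2x + 6 are polynomials, hence analytic at x = 0.
p(0) = -4,  q(0) = 6.
Indicial equation: r(r-1) + p(0) r + q(0) = 0, i.e. r^2 + (p(0) - 1) r + q(0) = 0, i.e. r^2 - 5 r + 6 = 0.
Discriminant: (-5)^2 - 4(6) = 1, so r = (5 ± 1)/2.
Solving: r_1 = 3, r_2 = 2.

indicial: r^2 - 5 r + 6 = 0; roots r_1 = 3, r_2 = 2


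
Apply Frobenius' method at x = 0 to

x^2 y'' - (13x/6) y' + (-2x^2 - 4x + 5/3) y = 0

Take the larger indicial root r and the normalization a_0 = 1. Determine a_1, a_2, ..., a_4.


Write in Frobenius form y'' + (p(x)/x) y' + (q(x)/x^2) y = 0:
  p(x) = -13/6,  q(x) = -2x^2 - 4x + 5/3.
Indicial equation: r(r-1) + (-13/6) r + (5/3) = 0 -> roots r_1 = 5/2, r_2 = 2/3.
Take r = r_1 = 5/2. Let y(x) = x^r sum_{n>=0} a_n x^n with a_0 = 1.
Substitute y = x^r sum a_n x^n and match x^{r+n}. The recurrence is
  D(n) a_n - 4 a_{n-1} - 2 a_{n-2} = 0,  where D(n) = (r+n)(r+n-1) + (-13/6)(r+n) + (5/3).
  a_n = [4 a_{n-1} + 2 a_{n-2}] / D(n).
Since the indicial polynomial factors as (r - r_1)(r - r_2), D(n) = (r_1 + n - r_1)(r_1 + n - r_2) = n(n + 11/6).
Evaluating step by step (a_0 = 1):
  n = 1: D(1) = 1(1 + 11/6) = 17/6; numerator = 4(1) = 4; a_1 = (4)/(17/6) = 24/17
  n = 2: D(2) = 2(2 + 11/6) = 23/3; numerator = 4(24/17) + 2(1) = 130/17; a_2 = (130/17)/(23/3) = 390/391
  n = 3: D(3) = 3(3 + 11/6) = 29/2; numerator = 4(390/391) + 2(24/17) = 2664/391; a_3 = (2664/391)/(29/2) = 5328/11339
  n = 4: D(4) = 4(4 + 11/6) = 70/3; numerator = 4(5328/11339) + 2(390/391) = 43932/11339; a_4 = (43932/11339)/(70/3) = 9414/56695

r = 5/2; a_0 = 1; a_1 = 24/17; a_2 = 390/391; a_3 = 5328/11339; a_4 = 9414/56695


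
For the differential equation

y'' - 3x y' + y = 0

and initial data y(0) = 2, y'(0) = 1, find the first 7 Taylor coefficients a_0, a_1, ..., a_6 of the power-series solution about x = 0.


Ansatz: y(x) = sum_{n>=0} a_n x^n, so y'(x) = sum_{n>=1} n a_n x^(n-1) and y''(x) = sum_{n>=2} n(n-1) a_n x^(n-2).
Substitute into P(x) y'' + Q(x) y' + R(x) y = 0 with P(x) = 1, Q(x) = -3x, R(x) = 1, and match powers of x.
Initial conditions: a_0 = 2, a_1 = 1.
Setting the coefficient of each power of x to zero and solving order by order (substituting the coefficients already found):
  x^0: 2 a_2 + a_0 = 0  ->  2 a_2 = -a_0 = -2  ->  a_2 = -1
  x^1: 6 a_3 - 2 a_1 = 0  ->  6 a_3 = 2 a_1 = 2  ->  a_3 = 1/3
  x^2: 12 a_4 - 5 a_2 = 0  ->  12 a_4 = 5 a_2 = -5  ->  a_4 = -5/12
  x^3: 20 a_5 - 8 a_3 = 0  ->  20 a_5 = 8 a_3 = 8/3  ->  a_5 = 2/15
  x^4: 30 a_6 - 11 a_4 = 0  ->  30 a_6 = 11 a_4 = -55/12  ->  a_6 = -11/72
Truncated series: y(x) = 2 + x - x^2 + (1/3) x^3 - (5/12) x^4 + (2/15) x^5 - (11/72) x^6 + O(x^7).

a_0 = 2; a_1 = 1; a_2 = -1; a_3 = 1/3; a_4 = -5/12; a_5 = 2/15; a_6 = -11/72


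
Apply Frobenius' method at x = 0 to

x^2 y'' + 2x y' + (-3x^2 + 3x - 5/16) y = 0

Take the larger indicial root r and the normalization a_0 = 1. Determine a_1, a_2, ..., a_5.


Write in Frobenius form y'' + (p(x)/x) y' + (q(x)/x^2) y = 0:
  p(x) = 2,  q(x) = -3x^2 + 3x - 5/16.
Indicial equation: r(r-1) + (2) r + (-5/16) = 0 -> roots r_1 = 1/4, r_2 = -5/4.
Take r = r_1 = 1/4. Let y(x) = x^r sum_{n>=0} a_n x^n with a_0 = 1.
Substitute y = x^r sum a_n x^n and match x^{r+n}. The recurrence is
  D(n) a_n + 3 a_{n-1} - 3 a_{n-2} = 0,  where D(n) = (r+n)(r+n-1) + (2)(r+n) + (-5/16).
  a_n = [-3 a_{n-1} + 3 a_{n-2}] / D(n).
Since the indicial polynomial factors as (r - r_1)(r - r_2), D(n) = (r_1 + n - r_1)(r_1 + n - r_2) = n(n + 3/2).
Evaluating step by step (a_0 = 1):
  n = 1: D(1) = 1(1 + 3/2) = 5/2; numerator = -3(1) = -3; a_1 = (-3)/(5/2) = -6/5
  n = 2: D(2) = 2(2 + 3/2) = 7; numerator = -3(-6/5) + 3(1) = 33/5; a_2 = (33/5)/(7) = 33/35
  n = 3: D(3) = 3(3 + 3/2) = 27/2; numerator = -3(33/35) + 3(-6/5) = -45/7; a_3 = (-45/7)/(27/2) = -10/21
  n = 4: D(4) = 4(4 + 3/2) = 22; numerator = -3(-10/21) + 3(33/35) = 149/35; a_4 = (149/35)/(22) = 149/770
  n = 5: D(5) = 5(5 + 3/2) = 65/2; numerator = -3(149/770) + 3(-10/21) = -221/110; a_5 = (-221/110)/(65/2) = -17/275

r = 1/4; a_0 = 1; a_1 = -6/5; a_2 = 33/35; a_3 = -10/21; a_4 = 149/770; a_5 = -17/275


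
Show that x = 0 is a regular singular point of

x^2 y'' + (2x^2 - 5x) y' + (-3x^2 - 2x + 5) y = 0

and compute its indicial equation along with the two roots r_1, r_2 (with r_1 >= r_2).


Divide by x^2 to reach normal form y'' + P_1(x) y' + P_2(x) y = 0 with P_1(x) = 2 - 5/x and P_2(x) = -3 - 2/x + 5/x^2.
x = 0 is a singular point because the y'-coefficient 2 - 5/x has a pole at x = 0 and the y-coefficient -3 - 2/x + 5/x^2 has a pole at x = 0.
It is a regular singular point because x P_1(x) = p(x) = 2x - 5 and x^2 P_2(x) = q(x) = -3x^2 - 2x + 5 are polynomials, hence analytic at x = 0.
p(0) = -5,  q(0) = 5.
Indicial equation: r(r-1) + p(0) r + q(0) = 0, i.e. r^2 + (p(0) - 1) r + q(0) = 0, i.e. r^2 - 6 r + 5 = 0.
Discriminant: (-6)^2 - 4(5) = 16, so r = (6 ± 4)/2.
Solving: r_1 = 5, r_2 = 1.

indicial: r^2 - 6 r + 5 = 0; roots r_1 = 5, r_2 = 1


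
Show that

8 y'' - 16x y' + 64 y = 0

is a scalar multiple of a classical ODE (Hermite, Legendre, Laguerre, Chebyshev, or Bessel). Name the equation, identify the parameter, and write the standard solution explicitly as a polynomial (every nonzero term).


All three coefficients share the factor 8; dividing through by 8 gives  y'' - 2x y' + 8 y = 0.
This matches the Hermite equation y'' - 2x y' + 2n y = 0 with 2n = 8, so n = 4; the polynomial solution is H_4(x).
With y = sum_k a_k x^k, matching x^k gives (k+2)(k+1) a_{k+2} = 2(k - n) a_k = 2(k - 4) a_k. The right side vanishes at k = 4, so the series with the parity of 4 terminates at degree 4.
Standard normalization: leading coefficient of H_n is 2^n, so a_4 = 2^4 = 16. Work downward with a_k = (k+1)(k+2) a_{k+2} / (2(k - n)):
  a_2 = (3)(4)(16) / (2(2 - 4)) = 192/(-4) = -48
  a_0 = (1)(2)(-48) / (2(0 - 4)) = -96/(-8) = 12
Hence H_4(x) = 16 x^4 - 48 x^2 + 12.

H_4(x); series = 16 x^4 - 48 x^2 + 12


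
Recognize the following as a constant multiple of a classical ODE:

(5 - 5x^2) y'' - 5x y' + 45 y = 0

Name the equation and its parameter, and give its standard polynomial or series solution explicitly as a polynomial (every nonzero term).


All three coefficients share the factor 5; dividing through by 5 gives  (1 - x^2) y'' - x y' + 9 y = 0.
This matches the Chebyshev equation (1 - x^2) y'' - x y' + n^2 y = 0 (note the -x y' term, not -2x y') with n^2 = 9, so n = 3; the polynomial solution is T_3(x).
With y = sum_k a_k x^k, matching x^k gives (k+2)(k+1) a_{k+2} = (k^2 - n^2) a_k = (k - 3)(k + 3) a_k. The right side vanishes at k = 3, so the series with the parity of 3 terminates at degree 3.
Standard normalization: leading coefficient of T_n is 2^(n-1), so a_3 = 2^2 = 4. Work downward with a_k = (k+1)(k+2) a_{k+2} / ((k - 3)(k + 3)):
  a_1 = (2)(3)(4) / ((1 - 3)(1 + 3)) = 24/(-8) = -3
Hence T_3(x) = 4 x^3 - 3 x.

T_3(x); series = 4 x^3 - 3 x


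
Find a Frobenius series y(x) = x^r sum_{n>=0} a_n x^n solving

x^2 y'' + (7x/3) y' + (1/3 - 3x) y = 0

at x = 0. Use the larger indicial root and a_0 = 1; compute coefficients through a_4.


Write in Frobenius form y'' + (p(x)/x) y' + (q(x)/x^2) y = 0:
  p(x) = 7/3,  q(x) = 1/3 - 3x.
Indicial equation: r(r-1) + (7/3) r + (1/3) = 0 -> roots r_1 = -1/3, r_2 = -1.
Take r = r_1 = -1/3. Let y(x) = x^r sum_{n>=0} a_n x^n with a_0 = 1.
Substitute y = x^r sum a_n x^n and match x^{r+n}. The recurrence is
  D(n) a_n - 3 a_{n-1} = 0,  where D(n) = (r+n)(r+n-1) + (7/3)(r+n) + (1/3).
  a_n = 3 / D(n) * a_{n-1}.
Since the indicial polynomial factors as (r - r_1)(r - r_2), D(n) = (r_1 + n - r_1)(r_1 + n - r_2) = n(n + 2/3).
Evaluating step by step (a_0 = 1):
  n = 1: D(1) = 1(1 + 2/3) = 5/3; numerator = 3(1) = 3; a_1 = (3)/(5/3) = 9/5
  n = 2: D(2) = 2(2 + 2/3) = 16/3; numerator = 3(9/5) = 27/5; a_2 = (27/5)/(16/3) = 81/80
  n = 3: D(3) = 3(3 + 2/3) = 11; numerator = 3(81/80) = 243/80; a_3 = (243/80)/(11) = 243/880
  n = 4: D(4) = 4(4 + 2/3) = 56/3; numerator = 3(243/880) = 729/880; a_4 = (729/880)/(56/3) = 2187/49280

r = -1/3; a_0 = 1; a_1 = 9/5; a_2 = 81/80; a_3 = 243/880; a_4 = 2187/49280


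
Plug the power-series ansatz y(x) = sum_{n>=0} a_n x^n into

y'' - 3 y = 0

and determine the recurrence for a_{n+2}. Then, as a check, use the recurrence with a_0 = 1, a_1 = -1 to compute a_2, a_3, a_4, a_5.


Substitute y = sum_n a_n x^n into y'' + (const) y = 0.
y''(x) = sum_{n>=0} (n+2)(n+1) a_{n+2} x^n.
The ODE becomes sum_n [(n+2)(n+1) a_{n+2} - 3 a_n] x^n = 0.
Setting each coefficient to zero gives the recurrence:
  (n+2)(n+1) a_{n+2} - 3 a_n = 0,
  a_{n+2} = 3 / ((n+1)(n+2)) a_n.

Check with a_0 = 1, a_1 = -1 (apply the recurrence for n = 0, 1, 2, 3): a_0 = 1, a_1 = -1, a_2 = 3/2, a_3 = -1/2, a_4 = 3/8, a_5 = -3/40.

a_{n+2} = 3/((n+1)(n+2)) * a_n; check: a_0 = 1, a_1 = -1, a_2 = 3/2, a_3 = -1/2, a_4 = 3/8, a_5 = -3/40


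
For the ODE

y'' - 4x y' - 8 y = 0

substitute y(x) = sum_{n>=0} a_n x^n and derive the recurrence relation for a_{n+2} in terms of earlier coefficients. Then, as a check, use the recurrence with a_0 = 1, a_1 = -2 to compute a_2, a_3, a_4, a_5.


Substitute y = sum_n a_n x^n.
y''(x) has coefficient (n+2)(n+1) a_{n+2} at x^n;
-4 x y'(x) has coefficient -4 n a_n at x^n (shift);
-8 y(x) has coefficient -8 a_n at x^n.
Matching x^n: (n+2)(n+1) a_{n+2} + (-4n - 8) a_n = 0.
Thus a_{n+2} = (4n + 8) / ((n+1)(n+2)) * a_n.

Check with a_0 = 1, a_1 = -2 (apply the recurrence for n = 0, 1, 2, 3): a_0 = 1, a_1 = -2, a_2 = 4, a_3 = -4, a_4 = 16/3, a_5 = -4.

a_(n+2) = (4n + 8) / ((n+1)(n+2)) * a_n; check: a_0 = 1, a_1 = -2, a_2 = 4, a_3 = -4, a_4 = 16/3, a_5 = -4


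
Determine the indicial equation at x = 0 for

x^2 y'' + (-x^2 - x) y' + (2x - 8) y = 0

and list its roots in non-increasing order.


Divide by x^2 to reach normal form y'' + P_1(x) y' + P_2(x) y = 0 with P_1(x) = -1 - 1/x and P_2(x) = 2/x - 8/x^2.
x = 0 is a singular point because the y'-coefficient -1 - 1/x has a pole at x = 0 and the y-coefficient 2/x - 8/x^2 has a pole at x = 0.
It is a regular singular point because x P_1(x) = p(x) = -x - 1 and x^2 P_2(x) = q(x) = 2x - 8 are polynomials, hence analytic at x = 0.
p(0) = -1,  q(0) = -8.
Indicial equation: r(r-1) + p(0) r + q(0) = 0, i.e. r^2 + (p(0) - 1) r + q(0) = 0, i.e. r^2 - 2 r - 8 = 0.
Discriminant: (-2)^2 - 4(-8) = 36, so r = (2 ± 6)/2.
Solving: r_1 = 4, r_2 = -2.

indicial: r^2 - 2 r - 8 = 0; roots r_1 = 4, r_2 = -2


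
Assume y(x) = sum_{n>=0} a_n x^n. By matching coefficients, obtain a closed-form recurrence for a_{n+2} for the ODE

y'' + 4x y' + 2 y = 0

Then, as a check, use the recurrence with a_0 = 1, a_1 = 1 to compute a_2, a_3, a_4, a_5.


Substitute y = sum_n a_n x^n.
y''(x) has coefficient (n+2)(n+1) a_{n+2} at x^n;
4 x y'(x) has coefficient 4 n a_n at x^n (shift);
2 y(x) has coefficient 2 a_n at x^n.
Matching x^n: (n+2)(n+1) a_{n+2} + (4n + 2) a_n = 0.
Thus a_{n+2} = (-4n - 2) / ((n+1)(n+2)) * a_n.

Check with a_0 = 1, a_1 = 1 (apply the recurrence for n = 0, 1, 2, 3): a_0 = 1, a_1 = 1, a_2 = -1, a_3 = -1, a_4 = 5/6, a_5 = 7/10.

a_(n+2) = (-4n - 2) / ((n+1)(n+2)) * a_n; check: a_0 = 1, a_1 = 1, a_2 = -1, a_3 = -1, a_4 = 5/6, a_5 = 7/10


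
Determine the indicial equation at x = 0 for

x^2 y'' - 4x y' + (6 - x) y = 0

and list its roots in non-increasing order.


Divide by x^2 to reach normal form y'' + P_1(x) y' + P_2(x) y = 0 with P_1(x) = -4/x and P_2(x) = -1/x + 6/x^2.
x = 0 is a singular point because the y'-coefficient -4/x has a pole at x = 0 and the y-coefficient -1/x + 6/x^2 has a pole at x = 0.
It is a regular singular point because x P_1(x) = p(x) = -4 and x^2 P_2(x) = q(x) = 6 - x are polynomials, hence analytic at x = 0.
p(0) = -4,  q(0) = 6.
Indicial equation: r(r-1) + p(0) r + q(0) = 0, i.e. r^2 + (p(0) - 1) r + q(0) = 0, i.e. r^2 - 5 r + 6 = 0.
Discriminant: (-5)^2 - 4(6) = 1, so r = (5 ± 1)/2.
Solving: r_1 = 3, r_2 = 2.

indicial: r^2 - 5 r + 6 = 0; roots r_1 = 3, r_2 = 2


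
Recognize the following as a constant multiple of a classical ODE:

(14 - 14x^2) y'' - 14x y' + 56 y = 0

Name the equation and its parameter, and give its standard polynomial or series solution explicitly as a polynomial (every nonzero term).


All three coefficients share the factor 14; dividing through by 14 gives  (1 - x^2) y'' - x y' + 4 y = 0.
This matches the Chebyshev equation (1 - x^2) y'' - x y' + n^2 y = 0 (note the -x y' term, not -2x y') with n^2 = 4, so n = 2; the polynomial solution is T_2(x).
With y = sum_k a_k x^k, matching x^k gives (k+2)(k+1) a_{k+2} = (k^2 - n^2) a_k = (k - 2)(k + 2) a_k. The right side vanishes at k = 2, so the series with the parity of 2 terminates at degree 2.
Standard normalization: leading coefficient of T_n is 2^(n-1), so a_2 = 2^1 = 2. Work downward with a_k = (k+1)(k+2) a_{k+2} / ((k - 2)(k + 2)):
  a_0 = (1)(2)(2) / ((0 - 2)(0 + 2)) = 4/(-4) = -1
Hence T_2(x) = 2 x^2 - 1.

T_2(x); series = 2 x^2 - 1


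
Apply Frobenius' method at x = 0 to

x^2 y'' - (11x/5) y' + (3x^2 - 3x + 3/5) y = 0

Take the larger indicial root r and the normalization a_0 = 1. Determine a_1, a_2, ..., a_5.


Write in Frobenius form y'' + (p(x)/x) y' + (q(x)/x^2) y = 0:
  p(x) = -11/5,  q(x) = 3x^2 - 3x + 3/5.
Indicial equation: r(r-1) + (-11/5) r + (3/5) = 0 -> roots r_1 = 3, r_2 = 1/5.
Take r = r_1 = 3. Let y(x) = x^r sum_{n>=0} a_n x^n with a_0 = 1.
Substitute y = x^r sum a_n x^n and match x^{r+n}. The recurrence is
  D(n) a_n - 3 a_{n-1} + 3 a_{n-2} = 0,  where D(n) = (r+n)(r+n-1) + (-11/5)(r+n) + (3/5).
  a_n = [3 a_{n-1} - 3 a_{n-2}] / D(n).
Since the indicial polynomial factors as (r - r_1)(r - r_2), D(n) = (r_1 + n - r_1)(r_1 + n - r_2) = n(n + 14/5).
Evaluating step by step (a_0 = 1):
  n = 1: D(1) = 1(1 + 14/5) = 19/5; numerator = 3(1) = 3; a_1 = (3)/(19/5) = 15/19
  n = 2: D(2) = 2(2 + 14/5) = 48/5; numerator = 3(15/19) - 3(1) = -12/19; a_2 = (-12/19)/(48/5) = -5/76
  n = 3: D(3) = 3(3 + 14/5) = 87/5; numerator = 3(-5/76) - 3(15/19) = -195/76; a_3 = (-195/76)/(87/5) = -325/2204
  n = 4: D(4) = 4(4 + 14/5) = 136/5; numerator = 3(-325/2204) - 3(-5/76) = -135/551; a_4 = (-135/551)/(136/5) = -675/74936
  n = 5: D(5) = 5(5 + 14/5) = 39; numerator = 3(-675/74936) - 3(-325/2204) = 31125/74936; a_5 = (31125/74936)/(39) = 10375/974168

r = 3; a_0 = 1; a_1 = 15/19; a_2 = -5/76; a_3 = -325/2204; a_4 = -675/74936; a_5 = 10375/974168


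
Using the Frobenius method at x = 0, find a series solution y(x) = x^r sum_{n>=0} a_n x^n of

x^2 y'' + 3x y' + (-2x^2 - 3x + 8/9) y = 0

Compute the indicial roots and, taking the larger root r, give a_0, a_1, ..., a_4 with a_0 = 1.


Write in Frobenius form y'' + (p(x)/x) y' + (q(x)/x^2) y = 0:
  p(x) = 3,  q(x) = -2x^2 - 3x + 8/9.
Indicial equation: r(r-1) + (3) r + (8/9) = 0 -> roots r_1 = -2/3, r_2 = -4/3.
Take r = r_1 = -2/3. Let y(x) = x^r sum_{n>=0} a_n x^n with a_0 = 1.
Substitute y = x^r sum a_n x^n and match x^{r+n}. The recurrence is
  D(n) a_n - 3 a_{n-1} - 2 a_{n-2} = 0,  where D(n) = (r+n)(r+n-1) + (3)(r+n) + (8/9).
  a_n = [3 a_{n-1} + 2 a_{n-2}] / D(n).
Since the indicial polynomial factors as (r - r_1)(r - r_2), D(n) = (r_1 + n - r_1)(r_1 + n - r_2) = n(n + 2/3).
Evaluating step by step (a_0 = 1):
  n = 1: D(1) = 1(1 + 2/3) = 5/3; numerator = 3(1) = 3; a_1 = (3)/(5/3) = 9/5
  n = 2: D(2) = 2(2 + 2/3) = 16/3; numerator = 3(9/5) + 2(1) = 37/5; a_2 = (37/5)/(16/3) = 111/80
  n = 3: D(3) = 3(3 + 2/3) = 11; numerator = 3(111/80) + 2(9/5) = 621/80; a_3 = (621/80)/(11) = 621/880
  n = 4: D(4) = 4(4 + 2/3) = 56/3; numerator = 3(621/880) + 2(111/80) = 861/176; a_4 = (861/176)/(56/3) = 369/1408

r = -2/3; a_0 = 1; a_1 = 9/5; a_2 = 111/80; a_3 = 621/880; a_4 = 369/1408


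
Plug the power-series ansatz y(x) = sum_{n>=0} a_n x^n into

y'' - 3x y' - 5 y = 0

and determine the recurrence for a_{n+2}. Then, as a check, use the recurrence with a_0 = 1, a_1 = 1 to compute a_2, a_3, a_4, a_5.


Substitute y = sum_n a_n x^n.
y''(x) has coefficient (n+2)(n+1) a_{n+2} at x^n;
-3 x y'(x) has coefficient -3 n a_n at x^n (shift);
-5 y(x) has coefficient -5 a_n at x^n.
Matching x^n: (n+2)(n+1) a_{n+2} + (-3n - 5) a_n = 0.
Thus a_{n+2} = (3n + 5) / ((n+1)(n+2)) * a_n.

Check with a_0 = 1, a_1 = 1 (apply the recurrence for n = 0, 1, 2, 3): a_0 = 1, a_1 = 1, a_2 = 5/2, a_3 = 4/3, a_4 = 55/24, a_5 = 14/15.

a_(n+2) = (3n + 5) / ((n+1)(n+2)) * a_n; check: a_0 = 1, a_1 = 1, a_2 = 5/2, a_3 = 4/3, a_4 = 55/24, a_5 = 14/15


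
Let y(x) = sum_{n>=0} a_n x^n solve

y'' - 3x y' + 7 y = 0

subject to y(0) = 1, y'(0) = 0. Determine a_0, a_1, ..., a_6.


Ansatz: y(x) = sum_{n>=0} a_n x^n, so y'(x) = sum_{n>=1} n a_n x^(n-1) and y''(x) = sum_{n>=2} n(n-1) a_n x^(n-2).
Substitute into P(x) y'' + Q(x) y' + R(x) y = 0 with P(x) = 1, Q(x) = -3x, R(x) = 7, and match powers of x.
Initial conditions: a_0 = 1, a_1 = 0.
Setting the coefficient of each power of x to zero and solving order by order (substituting the coefficients already found):
  x^0: 2 a_2 + 7 a_0 = 0  ->  2 a_2 = -7 a_0 = -7  ->  a_2 = -7/2
  x^1: 6 a_3 + 4 a_1 = 0  ->  6 a_3 = -4 a_1 = 0  ->  a_3 = 0
  x^2: 12 a_4 + a_2 = 0  ->  12 a_4 = -a_2 = 7/2  ->  a_4 = 7/24
  x^3: 20 a_5 - 2 a_3 = 0  ->  20 a_5 = 2 a_3 = 0  ->  a_5 = 0
  x^4: 30 a_6 - 5 a_4 = 0  ->  30 a_6 = 5 a_4 = 35/24  ->  a_6 = 7/144
Truncated series: y(x) = 1 - (7/2) x^2 + (7/24) x^4 + (7/144) x^6 + O(x^7).

a_0 = 1; a_1 = 0; a_2 = -7/2; a_3 = 0; a_4 = 7/24; a_5 = 0; a_6 = 7/144


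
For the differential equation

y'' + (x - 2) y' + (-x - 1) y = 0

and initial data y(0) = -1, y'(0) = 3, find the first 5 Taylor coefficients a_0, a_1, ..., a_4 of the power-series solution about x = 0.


Ansatz: y(x) = sum_{n>=0} a_n x^n, so y'(x) = sum_{n>=1} n a_n x^(n-1) and y''(x) = sum_{n>=2} n(n-1) a_n x^(n-2).
Substitute into P(x) y'' + Q(x) y' + R(x) y = 0 with P(x) = 1, Q(x) = x - 2, R(x) = -x - 1, and match powers of x.
Initial conditions: a_0 = -1, a_1 = 3.
Setting the coefficient of each power of x to zero and solving order by order (substituting the coefficients already found):
  x^0: 2 a_2 - 2 a_1 - a_0 = 0  ->  2 a_2 = 2 a_1 + a_0 = 5  ->  a_2 = 5/2
  x^1: 6 a_3 - 4 a_2 - a_0 = 0  ->  6 a_3 = 4 a_2 + a_0 = 9  ->  a_3 = 3/2
  x^2: 12 a_4 - 6 a_3 + a_2 - a_1 = 0  ->  12 a_4 = 6 a_3 - a_2 + a_1 = 19/2  ->  a_4 = 19/24
Truncated series: y(x) = -1 + 3 x + (5/2) x^2 + (3/2) x^3 + (19/24) x^4 + O(x^5).

a_0 = -1; a_1 = 3; a_2 = 5/2; a_3 = 3/2; a_4 = 19/24


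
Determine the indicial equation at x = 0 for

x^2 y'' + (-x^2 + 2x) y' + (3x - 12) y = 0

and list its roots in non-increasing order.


Divide by x^2 to reach normal form y'' + P_1(x) y' + P_2(x) y = 0 with P_1(x) = -1 + 2/x and P_2(x) = 3/x - 12/x^2.
x = 0 is a singular point because the y'-coefficient -1 + 2/x has a pole at x = 0 and the y-coefficient 3/x - 12/x^2 has a pole at x = 0.
It is a regular singular point because x P_1(x) = p(x) = 2 - x and x^2 P_2(x) = q(x) = 3x - 12 are polynomials, hence analytic at x = 0.
p(0) = 2,  q(0) = -12.
Indicial equation: r(r-1) + p(0) r + q(0) = 0, i.e. r^2 + (p(0) - 1) r + q(0) = 0, i.e. r^2 + 1 r - 12 = 0.
Discriminant: (1)^2 - 4(-12) = 49, so r = (-1 ± 7)/2.
Solving: r_1 = 3, r_2 = -4.

indicial: r^2 + 1 r - 12 = 0; roots r_1 = 3, r_2 = -4


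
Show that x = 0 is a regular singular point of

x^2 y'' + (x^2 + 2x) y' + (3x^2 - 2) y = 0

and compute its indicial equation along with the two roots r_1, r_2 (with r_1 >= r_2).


Divide by x^2 to reach normal form y'' + P_1(x) y' + P_2(x) y = 0 with P_1(x) = 1 + 2/x and P_2(x) = 3 - 2/x^2.
x = 0 is a singular point because the y'-coefficient 1 + 2/x has a pole at x = 0 and the y-coefficient 3 - 2/x^2 has a pole at x = 0.
It is a regular singular point because x P_1(x) = p(x) = x + 2 and x^2 P_2(x) = q(x) = 3x^2 - 2 are polynomials, hence analytic at x = 0.
p(0) = 2,  q(0) = -2.
Indicial equation: r(r-1) + p(0) r + q(0) = 0, i.e. r^2 + (p(0) - 1) r + q(0) = 0, i.e. r^2 + 1 r - 2 = 0.
Discriminant: (1)^2 - 4(-2) = 9, so r = (-1 ± 3)/2.
Solving: r_1 = 1, r_2 = -2.

indicial: r^2 + 1 r - 2 = 0; roots r_1 = 1, r_2 = -2


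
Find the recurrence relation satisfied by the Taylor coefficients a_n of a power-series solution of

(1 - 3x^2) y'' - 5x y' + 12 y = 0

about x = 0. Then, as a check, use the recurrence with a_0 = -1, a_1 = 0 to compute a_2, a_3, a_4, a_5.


Substitute y = sum_n a_n x^n.
(1 - 3 x^2) y'' contributes (n+2)(n+1) a_{n+2} - 3 n(n-1) a_n at x^n.
-5 x y'(x) contributes -5 n a_n at x^n.
12 y(x) contributes 12 a_n at x^n.
Matching x^n: (n+2)(n+1) a_{n+2} + (-3 n(n-1) - 5 n + 12) a_n = 0.
Thus a_{n+2} = (3 n(n-1) + 5 n - 12) / ((n+1)(n+2)) * a_n.

Check with a_0 = -1, a_1 = 0 (apply the recurrence for n = 0, 1, 2, 3): a_0 = -1, a_1 = 0, a_2 = 6, a_3 = 0, a_4 = 2, a_5 = 0.

a_(n+2) = (3 n(n-1) + 5 n - 12) / ((n+1)(n+2)) * a_n; check: a_0 = -1, a_1 = 0, a_2 = 6, a_3 = 0, a_4 = 2, a_5 = 0


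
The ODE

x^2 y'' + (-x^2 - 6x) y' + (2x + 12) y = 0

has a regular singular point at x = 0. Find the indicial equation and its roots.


Divide by x^2 to reach normal form y'' + P_1(x) y' + P_2(x) y = 0 with P_1(x) = -1 - 6/x and P_2(x) = 2/x + 12/x^2.
x = 0 is a singular point because the y'-coefficient -1 - 6/x has a pole at x = 0 and the y-coefficient 2/x + 12/x^2 has a pole at x = 0.
It is a regular singular point because x P_1(x) = p(x) = -x - 6 and x^2 P_2(x) = q(x) = 2x + 12 are polynomials, hence analytic at x = 0.
p(0) = -6,  q(0) = 12.
Indicial equation: r(r-1) + p(0) r + q(0) = 0, i.e. r^2 + (p(0) - 1) r + q(0) = 0, i.e. r^2 - 7 r + 12 = 0.
Discriminant: (-7)^2 - 4(12) = 1, so r = (7 ± 1)/2.
Solving: r_1 = 4, r_2 = 3.

indicial: r^2 - 7 r + 12 = 0; roots r_1 = 4, r_2 = 3


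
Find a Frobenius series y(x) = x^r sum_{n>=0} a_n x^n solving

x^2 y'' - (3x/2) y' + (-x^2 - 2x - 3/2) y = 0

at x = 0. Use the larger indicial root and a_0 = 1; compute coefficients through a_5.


Write in Frobenius form y'' + (p(x)/x) y' + (q(x)/x^2) y = 0:
  p(x) = -3/2,  q(x) = -x^2 - 2x - 3/2.
Indicial equation: r(r-1) + (-3/2) r + (-3/2) = 0 -> roots r_1 = 3, r_2 = -1/2.
Take r = r_1 = 3. Let y(x) = x^r sum_{n>=0} a_n x^n with a_0 = 1.
Substitute y = x^r sum a_n x^n and match x^{r+n}. The recurrence is
  D(n) a_n - 2 a_{n-1} - 1 a_{n-2} = 0,  where D(n) = (r+n)(r+n-1) + (-3/2)(r+n) + (-3/2).
  a_n = [2 a_{n-1} + 1 a_{n-2}] / D(n).
Since the indicial polynomial factors as (r - r_1)(r - r_2), D(n) = (r_1 + n - r_1)(r_1 + n - r_2) = n(n + 7/2).
Evaluating step by step (a_0 = 1):
  n = 1: D(1) = 1(1 + 7/2) = 9/2; numerator = 2(1) = 2; a_1 = (2)/(9/2) = 4/9
  n = 2: D(2) = 2(2 + 7/2) = 11; numerator = 2(4/9) + 1(1) = 17/9; a_2 = (17/9)/(11) = 17/99
  n = 3: D(3) = 3(3 + 7/2) = 39/2; numerator = 2(17/99) + 1(4/9) = 26/33; a_3 = (26/33)/(39/2) = 4/99
  n = 4: D(4) = 4(4 + 7/2) = 30; numerator = 2(4/99) + 1(17/99) = 25/99; a_4 = (25/99)/(30) = 5/594
  n = 5: D(5) = 5(5 + 7/2) = 85/2; numerator = 2(5/594) + 1(4/99) = 17/297; a_5 = (17/297)/(85/2) = 2/1485

r = 3; a_0 = 1; a_1 = 4/9; a_2 = 17/99; a_3 = 4/99; a_4 = 5/594; a_5 = 2/1485


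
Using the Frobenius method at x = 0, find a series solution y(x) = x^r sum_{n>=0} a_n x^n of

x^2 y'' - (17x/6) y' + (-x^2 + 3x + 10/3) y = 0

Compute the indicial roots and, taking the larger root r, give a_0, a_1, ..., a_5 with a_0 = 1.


Write in Frobenius form y'' + (p(x)/x) y' + (q(x)/x^2) y = 0:
  p(x) = -17/6,  q(x) = -x^2 + 3x + 10/3.
Indicial equation: r(r-1) + (-17/6) r + (10/3) = 0 -> roots r_1 = 5/2, r_2 = 4/3.
Take r = r_1 = 5/2. Let y(x) = x^r sum_{n>=0} a_n x^n with a_0 = 1.
Substitute y = x^r sum a_n x^n and match x^{r+n}. The recurrence is
  D(n) a_n + 3 a_{n-1} - 1 a_{n-2} = 0,  where D(n) = (r+n)(r+n-1) + (-17/6)(r+n) + (10/3).
  a_n = [-3 a_{n-1} + 1 a_{n-2}] / D(n).
Since the indicial polynomial factors as (r - r_1)(r - r_2), D(n) = (r_1 + n - r_1)(r_1 + n - r_2) = n(n + 7/6).
Evaluating step by step (a_0 = 1):
  n = 1: D(1) = 1(1 + 7/6) = 13/6; numerator = -3(1) = -3; a_1 = (-3)/(13/6) = -18/13
  n = 2: D(2) = 2(2 + 7/6) = 19/3; numerator = -3(-18/13) + 1(1) = 67/13; a_2 = (67/13)/(19/3) = 201/247
  n = 3: D(3) = 3(3 + 7/6) = 25/2; numerator = -3(201/247) + 1(-18/13) = -945/247; a_3 = (-945/247)/(25/2) = -378/1235
  n = 4: D(4) = 4(4 + 7/6) = 62/3; numerator = -3(-378/1235) + 1(201/247) = 2139/1235; a_4 = (2139/1235)/(62/3) = 207/2470
  n = 5: D(5) = 5(5 + 7/6) = 185/6; numerator = -3(207/2470) + 1(-378/1235) = -1377/2470; a_5 = (-1377/2470)/(185/6) = -4131/228475

r = 5/2; a_0 = 1; a_1 = -18/13; a_2 = 201/247; a_3 = -378/1235; a_4 = 207/2470; a_5 = -4131/228475


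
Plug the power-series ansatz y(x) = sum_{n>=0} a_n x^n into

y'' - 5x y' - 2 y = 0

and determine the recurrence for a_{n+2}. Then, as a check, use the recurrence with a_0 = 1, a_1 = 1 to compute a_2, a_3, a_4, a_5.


Substitute y = sum_n a_n x^n.
y''(x) has coefficient (n+2)(n+1) a_{n+2} at x^n;
-5 x y'(x) has coefficient -5 n a_n at x^n (shift);
-2 y(x) has coefficient -2 a_n at x^n.
Matching x^n: (n+2)(n+1) a_{n+2} + (-5n - 2) a_n = 0.
Thus a_{n+2} = (5n + 2) / ((n+1)(n+2)) * a_n.

Check with a_0 = 1, a_1 = 1 (apply the recurrence for n = 0, 1, 2, 3): a_0 = 1, a_1 = 1, a_2 = 1, a_3 = 7/6, a_4 = 1, a_5 = 119/120.

a_(n+2) = (5n + 2) / ((n+1)(n+2)) * a_n; check: a_0 = 1, a_1 = 1, a_2 = 1, a_3 = 7/6, a_4 = 1, a_5 = 119/120


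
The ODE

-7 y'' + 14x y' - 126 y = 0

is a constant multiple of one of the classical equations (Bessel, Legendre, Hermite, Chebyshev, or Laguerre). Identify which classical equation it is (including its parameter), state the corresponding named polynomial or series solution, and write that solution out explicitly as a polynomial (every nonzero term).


All three coefficients share the factor -7; dividing through by -7 gives  y'' - 2x y' + 18 y = 0.
This matches the Hermite equation y'' - 2x y' + 2n y = 0 with 2n = 18, so n = 9; the polynomial solution is H_9(x).
With y = sum_k a_k x^k, matching x^k gives (k+2)(k+1) a_{k+2} = 2(k - n) a_k = 2(k - 9) a_k. The right side vanishes at k = 9, so the series with the parity of 9 terminates at degree 9.
Standard normalization: leading coefficient of H_n is 2^n, so a_9 = 2^9 = 512. Work downward with a_k = (k+1)(k+2) a_{k+2} / (2(k - n)):
  a_7 = (8)(9)(512) / (2(7 - 9)) = 36864/(-4) = -9216
  a_5 = (6)(7)(-9216) / (2(5 - 9)) = -387072/(-8) = 48384
  a_3 = (4)(5)(48384) / (2(3 - 9)) = 967680/(-12) = -80640
  a_1 = (2)(3)(-80640) / (2(1 - 9)) = -483840/(-16) = 30240
Hence H_9(x) = 512 x^9 - 9216 x^7 + 48384 x^5 - 80640 x^3 + 30240 x.

H_9(x); series = 512 x^9 - 9216 x^7 + 48384 x^5 - 80640 x^3 + 30240 x


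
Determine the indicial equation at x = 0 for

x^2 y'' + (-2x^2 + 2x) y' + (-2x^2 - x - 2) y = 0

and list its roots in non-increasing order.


Divide by x^2 to reach normal form y'' + P_1(x) y' + P_2(x) y = 0 with P_1(x) = -2 + 2/x and P_2(x) = -2 - 1/x - 2/x^2.
x = 0 is a singular point because the y'-coefficient -2 + 2/x has a pole at x = 0 and the y-coefficient -2 - 1/x - 2/x^2 has a pole at x = 0.
It is a regular singular point because x P_1(x) = p(x) = 2 - 2x and x^2 P_2(x) = q(x) = -2x^2 - x - 2 are polynomials, hence analytic at x = 0.
p(0) = 2,  q(0) = -2.
Indicial equation: r(r-1) + p(0) r + q(0) = 0, i.e. r^2 + (p(0) - 1) r + q(0) = 0, i.e. r^2 + 1 r - 2 = 0.
Discriminant: (1)^2 - 4(-2) = 9, so r = (-1 ± 3)/2.
Solving: r_1 = 1, r_2 = -2.

indicial: r^2 + 1 r - 2 = 0; roots r_1 = 1, r_2 = -2


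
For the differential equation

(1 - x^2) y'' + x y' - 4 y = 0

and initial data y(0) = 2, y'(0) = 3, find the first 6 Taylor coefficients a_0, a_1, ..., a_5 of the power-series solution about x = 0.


Ansatz: y(x) = sum_{n>=0} a_n x^n, so y'(x) = sum_{n>=1} n a_n x^(n-1) and y''(x) = sum_{n>=2} n(n-1) a_n x^(n-2).
Substitute into P(x) y'' + Q(x) y' + R(x) y = 0 with P(x) = 1 - x^2, Q(x) = x, R(x) = -4, and match powers of x.
Initial conditions: a_0 = 2, a_1 = 3.
Setting the coefficient of each power of x to zero and solving order by order (substituting the coefficients already found):
  x^0: 2 a_2 - 4 a_0 = 0  ->  2 a_2 = 4 a_0 = 8  ->  a_2 = 4
  x^1: 6 a_3 - 3 a_1 = 0  ->  6 a_3 = 3 a_1 = 9  ->  a_3 = 3/2
  x^2: 12 a_4 - 4 a_2 = 0  ->  12 a_4 = 4 a_2 = 16  ->  a_4 = 4/3
  x^3: 20 a_5 - 7 a_3 = 0  ->  20 a_5 = 7 a_3 = 21/2  ->  a_5 = 21/40
Truncated series: y(x) = 2 + 3 x + 4 x^2 + (3/2) x^3 + (4/3) x^4 + (21/40) x^5 + O(x^6).

a_0 = 2; a_1 = 3; a_2 = 4; a_3 = 3/2; a_4 = 4/3; a_5 = 21/40


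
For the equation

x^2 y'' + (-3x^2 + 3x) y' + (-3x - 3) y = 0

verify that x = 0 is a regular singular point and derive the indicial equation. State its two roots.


Divide by x^2 to reach normal form y'' + P_1(x) y' + P_2(x) y = 0 with P_1(x) = -3 + 3/x and P_2(x) = -3/x - 3/x^2.
x = 0 is a singular point because the y'-coefficient -3 + 3/x has a pole at x = 0 and the y-coefficient -3/x - 3/x^2 has a pole at x = 0.
It is a regular singular point because x P_1(x) = p(x) = 3 - 3x and x^2 P_2(x) = q(x) = -3x - 3 are polynomials, hence analytic at x = 0.
p(0) = 3,  q(0) = -3.
Indicial equation: r(r-1) + p(0) r + q(0) = 0, i.e. r^2 + (p(0) - 1) r + q(0) = 0, i.e. r^2 + 2 r - 3 = 0.
Discriminant: (2)^2 - 4(-3) = 16, so r = (-2 ± 4)/2.
Solving: r_1 = 1, r_2 = -3.

indicial: r^2 + 2 r - 3 = 0; roots r_1 = 1, r_2 = -3


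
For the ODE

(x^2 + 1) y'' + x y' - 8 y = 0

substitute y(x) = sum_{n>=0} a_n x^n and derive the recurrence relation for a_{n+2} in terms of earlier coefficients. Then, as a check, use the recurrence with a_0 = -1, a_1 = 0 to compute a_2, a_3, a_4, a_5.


Substitute y = sum_n a_n x^n.
(1 + 1 x^2) y'' contributes (n+2)(n+1) a_{n+2} + n(n-1) a_n at x^n.
x y'(x) contributes n a_n at x^n.
-8 y(x) contributes -8 a_n at x^n.
Matching x^n: (n+2)(n+1) a_{n+2} + (n(n-1) + n - 8) a_n = 0.
Thus a_{n+2} = (-n(n-1) - n + 8) / ((n+1)(n+2)) * a_n.

Check with a_0 = -1, a_1 = 0 (apply the recurrence for n = 0, 1, 2, 3): a_0 = -1, a_1 = 0, a_2 = -4, a_3 = 0, a_4 = -4/3, a_5 = 0.

a_(n+2) = (-n(n-1) - n + 8) / ((n+1)(n+2)) * a_n; check: a_0 = -1, a_1 = 0, a_2 = -4, a_3 = 0, a_4 = -4/3, a_5 = 0


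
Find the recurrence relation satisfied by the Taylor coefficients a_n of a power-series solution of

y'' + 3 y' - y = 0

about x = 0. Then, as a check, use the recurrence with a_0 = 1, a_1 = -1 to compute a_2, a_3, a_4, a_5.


Substitute y = sum_n a_n x^n.
y''(x) has coefficient (n+2)(n+1) a_{n+2} at x^n;
3 y'(x) has coefficient 3 (n+1) a_{n+1} at x^n;
-y(x) has coefficient -1 a_n at x^n.
Matching x^n: (n+2)(n+1) a_{n+2} + 3 (n+1) a_{n+1} - 1 a_n = 0.
Thus a_{n+2} = [-3 (n+1) a_{n+1} + 1 a_n] / ((n+1)(n+2)).

Check with a_0 = 1, a_1 = -1 (apply the recurrence for n = 0, 1, 2, 3): a_0 = 1, a_1 = -1, a_2 = 2, a_3 = -13/6, a_4 = 43/24, a_5 = -71/60.

a_(n+2) = [-3 (n+1) a_(n+1) + 1 a_n] / ((n+1)(n+2)); check: a_0 = 1, a_1 = -1, a_2 = 2, a_3 = -13/6, a_4 = 43/24, a_5 = -71/60


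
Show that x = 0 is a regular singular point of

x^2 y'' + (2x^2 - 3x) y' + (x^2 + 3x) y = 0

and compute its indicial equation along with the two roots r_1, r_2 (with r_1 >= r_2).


Divide by x^2 to reach normal form y'' + P_1(x) y' + P_2(x) y = 0 with P_1(x) = 2 - 3/x and P_2(x) = 1 + 3/x.
x = 0 is a singular point because the y'-coefficient 2 - 3/x has a pole at x = 0 and the y-coefficient 1 + 3/x has a pole at x = 0.
It is a regular singular point because x P_1(x) = p(x) = 2x - 3 and x^2 P_2(x) = q(x) = x^2 + 3x are polynomials, hence analytic at x = 0.
p(0) = -3,  q(0) = 0.
Indicial equation: r(r-1) + p(0) r + q(0) = 0, i.e. r^2 + (p(0) - 1) r + q(0) = 0, i.e. r^2 - 4 r = 0.
Discriminant: (-4)^2 - 4(0) = 16, so r = (4 ± 4)/2.
Solving: r_1 = 4, r_2 = 0.

indicial: r^2 - 4 r = 0; roots r_1 = 4, r_2 = 0


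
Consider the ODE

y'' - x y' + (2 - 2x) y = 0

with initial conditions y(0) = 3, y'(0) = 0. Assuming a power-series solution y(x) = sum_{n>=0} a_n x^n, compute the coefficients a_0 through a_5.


Ansatz: y(x) = sum_{n>=0} a_n x^n, so y'(x) = sum_{n>=1} n a_n x^(n-1) and y''(x) = sum_{n>=2} n(n-1) a_n x^(n-2).
Substitute into P(x) y'' + Q(x) y' + R(x) y = 0 with P(x) = 1, Q(x) = -x, R(x) = 2 - 2x, and match powers of x.
Initial conditions: a_0 = 3, a_1 = 0.
Setting the coefficient of each power of x to zero and solving order by order (substituting the coefficients already found):
  x^0: 2 a_2 + 2 a_0 = 0  ->  2 a_2 = -2 a_0 = -6  ->  a_2 = -3
  x^1: 6 a_3 + a_1 - 2 a_0 = 0  ->  6 a_3 = -a_1 + 2 a_0 = 6  ->  a_3 = 1
  x^2: 12 a_4 - 2 a_1 = 0  ->  12 a_4 = 2 a_1 = 0  ->  a_4 = 0
  x^3: 20 a_5 - a_3 - 2 a_2 = 0  ->  20 a_5 = a_3 + 2 a_2 = -5  ->  a_5 = -1/4
Truncated series: y(x) = 3 - 3 x^2 + x^3 - (1/4) x^5 + O(x^6).

a_0 = 3; a_1 = 0; a_2 = -3; a_3 = 1; a_4 = 0; a_5 = -1/4


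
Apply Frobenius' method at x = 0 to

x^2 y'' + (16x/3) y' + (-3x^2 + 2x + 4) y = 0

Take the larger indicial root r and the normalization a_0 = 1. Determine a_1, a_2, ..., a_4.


Write in Frobenius form y'' + (p(x)/x) y' + (q(x)/x^2) y = 0:
  p(x) = 16/3,  q(x) = -3x^2 + 2x + 4.
Indicial equation: r(r-1) + (16/3) r + (4) = 0 -> roots r_1 = -4/3, r_2 = -3.
Take r = r_1 = -4/3. Let y(x) = x^r sum_{n>=0} a_n x^n with a_0 = 1.
Substitute y = x^r sum a_n x^n and match x^{r+n}. The recurrence is
  D(n) a_n + 2 a_{n-1} - 3 a_{n-2} = 0,  where D(n) = (r+n)(r+n-1) + (16/3)(r+n) + (4).
  a_n = [-2 a_{n-1} + 3 a_{n-2}] / D(n).
Since the indicial polynomial factors as (r - r_1)(r - r_2), D(n) = (r_1 + n - r_1)(r_1 + n - r_2) = n(n + 5/3).
Evaluating step by step (a_0 = 1):
  n = 1: D(1) = 1(1 + 5/3) = 8/3; numerator = -2(1) = -2; a_1 = (-2)/(8/3) = -3/4
  n = 2: D(2) = 2(2 + 5/3) = 22/3; numerator = -2(-3/4) + 3(1) = 9/2; a_2 = (9/2)/(22/3) = 27/44
  n = 3: D(3) = 3(3 + 5/3) = 14; numerator = -2(27/44) + 3(-3/4) = -153/44; a_3 = (-153/44)/(14) = -153/616
  n = 4: D(4) = 4(4 + 5/3) = 68/3; numerator = -2(-153/616) + 3(27/44) = 180/77; a_4 = (180/77)/(68/3) = 135/1309

r = -4/3; a_0 = 1; a_1 = -3/4; a_2 = 27/44; a_3 = -153/616; a_4 = 135/1309


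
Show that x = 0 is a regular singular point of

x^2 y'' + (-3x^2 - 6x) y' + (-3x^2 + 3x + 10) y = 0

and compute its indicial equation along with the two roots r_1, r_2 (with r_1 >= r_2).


Divide by x^2 to reach normal form y'' + P_1(x) y' + P_2(x) y = 0 with P_1(x) = -3 - 6/x and P_2(x) = -3 + 3/x + 10/x^2.
x = 0 is a singular point because the y'-coefficient -3 - 6/x has a pole at x = 0 and the y-coefficient -3 + 3/x + 10/x^2 has a pole at x = 0.
It is a regular singular point because x P_1(x) = p(x) = -3x - 6 and x^2 P_2(x) = q(x) = -3x^2 + 3x + 10 are polynomials, hence analytic at x = 0.
p(0) = -6,  q(0) = 10.
Indicial equation: r(r-1) + p(0) r + q(0) = 0, i.e. r^2 + (p(0) - 1) r + q(0) = 0, i.e. r^2 - 7 r + 10 = 0.
Discriminant: (-7)^2 - 4(10) = 9, so r = (7 ± 3)/2.
Solving: r_1 = 5, r_2 = 2.

indicial: r^2 - 7 r + 10 = 0; roots r_1 = 5, r_2 = 2


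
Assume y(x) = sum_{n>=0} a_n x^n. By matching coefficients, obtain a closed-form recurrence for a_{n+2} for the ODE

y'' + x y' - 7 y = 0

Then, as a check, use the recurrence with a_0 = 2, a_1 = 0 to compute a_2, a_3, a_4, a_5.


Substitute y = sum_n a_n x^n.
y''(x) has coefficient (n+2)(n+1) a_{n+2} at x^n;
x y'(x) has coefficient n a_n at x^n (shift);
-7 y(x) has coefficient -7 a_n at x^n.
Matching x^n: (n+2)(n+1) a_{n+2} + (n - 7) a_n = 0.
Thus a_{n+2} = (-n + 7) / ((n+1)(n+2)) * a_n.

Check with a_0 = 2, a_1 = 0 (apply the recurrence for n = 0, 1, 2, 3): a_0 = 2, a_1 = 0, a_2 = 7, a_3 = 0, a_4 = 35/12, a_5 = 0.

a_(n+2) = (-n + 7) / ((n+1)(n+2)) * a_n; check: a_0 = 2, a_1 = 0, a_2 = 7, a_3 = 0, a_4 = 35/12, a_5 = 0
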